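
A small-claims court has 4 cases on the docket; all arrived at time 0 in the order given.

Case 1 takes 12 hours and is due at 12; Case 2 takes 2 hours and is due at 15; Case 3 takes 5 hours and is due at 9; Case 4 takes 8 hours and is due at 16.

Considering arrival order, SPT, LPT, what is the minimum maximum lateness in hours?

FIFO (arrival order): Case 1 Case 2 Case 3 Case 4.
Case 1: 0→12, due 12, lateness 0
Case 2: 12→14, due 15, lateness -1
Case 3: 14→19, due 9, lateness 10
Case 4: 19→27, due 16, lateness 11
Maximum = 11.
SPT (increasing processing time): Case 2 Case 3 Case 4 Case 1.
Case 2: 0→2, due 15, lateness -13
Case 3: 2→7, due 9, lateness -2
Case 4: 7→15, due 16, lateness -1
Case 1: 15→27, due 12, lateness 15
Maximum = 15.
LPT (decreasing processing time): Case 1 Case 4 Case 3 Case 2.
Case 1: 0→12, due 12, lateness 0
Case 4: 12→20, due 16, lateness 4
Case 3: 20→25, due 9, lateness 16
Case 2: 25→27, due 15, lateness 12
Maximum = 16.
FIFO 11, SPT 15, LPT 16 → minimum 11.

11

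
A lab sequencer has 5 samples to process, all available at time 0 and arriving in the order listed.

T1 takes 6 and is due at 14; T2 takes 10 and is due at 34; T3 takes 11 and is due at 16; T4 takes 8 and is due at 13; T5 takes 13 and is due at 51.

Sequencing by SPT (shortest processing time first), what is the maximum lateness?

SPT (increasing processing time): T1 T4 T2 T3 T5.
T1: 0→6, due 14, lateness -8
T4: 6→14, due 13, lateness 1
T2: 14→24, due 34, lateness -10
T3: 24→35, due 16, lateness 19
T5: 35→48, due 51, lateness -3
Maximum = 19.

19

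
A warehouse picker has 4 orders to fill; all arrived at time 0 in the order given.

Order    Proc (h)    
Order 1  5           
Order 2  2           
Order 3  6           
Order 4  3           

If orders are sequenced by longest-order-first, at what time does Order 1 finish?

11

LPT (decreasing processing time): Order 3 Order 1 Order 4 Order 2.
Order 3: 0→6
Order 1: 6→11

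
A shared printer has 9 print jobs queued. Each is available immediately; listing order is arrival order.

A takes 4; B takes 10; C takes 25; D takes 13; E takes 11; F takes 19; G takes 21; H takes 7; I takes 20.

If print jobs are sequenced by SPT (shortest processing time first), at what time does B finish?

SPT (increasing processing time): A H B E D F I G C.
A: 0→4
H: 4→11
B: 11→21

21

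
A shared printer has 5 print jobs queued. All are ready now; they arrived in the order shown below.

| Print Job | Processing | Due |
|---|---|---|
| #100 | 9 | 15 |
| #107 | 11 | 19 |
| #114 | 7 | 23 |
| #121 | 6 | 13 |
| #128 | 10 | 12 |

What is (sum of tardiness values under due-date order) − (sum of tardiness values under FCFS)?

-6

EDD (increasing due date): #128 #121 #100 #107 #114.
#128: 0→10, due 12, tardiness 0
#121: 10→16, due 13, tardiness 3
#100: 16→25, due 15, tardiness 10
#107: 25→36, due 19, tardiness 17
#114: 36→43, due 23, tardiness 20
Sum = 0+3+10+17+20 = 50.
FIFO (arrival order): #100 #107 #114 #121 #128.
#100: 0→9, due 15, tardiness 0
#107: 9→20, due 19, tardiness 1
#114: 20→27, due 23, tardiness 4
#121: 27→33, due 13, tardiness 20
#128: 33→43, due 12, tardiness 31
Sum = 0+1+4+20+31 = 56.
Difference = 50 − 56 = -6.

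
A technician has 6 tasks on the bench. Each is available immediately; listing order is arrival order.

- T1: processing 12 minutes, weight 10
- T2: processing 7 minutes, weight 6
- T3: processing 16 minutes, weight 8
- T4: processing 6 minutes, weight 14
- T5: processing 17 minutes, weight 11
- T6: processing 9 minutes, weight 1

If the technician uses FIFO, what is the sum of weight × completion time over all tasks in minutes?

FIFO (arrival order): T1 T2 T3 T4 T5 T6.
T1: finishes 12, weight 10, w·C = 120
T2: finishes 19, weight 6, w·C = 114
T3: finishes 35, weight 8, w·C = 280
T4: finishes 41, weight 14, w·C = 574
T5: finishes 58, weight 11, w·C = 638
T6: finishes 67, weight 1, w·C = 67
Sum = 120+114+280+574+638+67 = 1793.

1793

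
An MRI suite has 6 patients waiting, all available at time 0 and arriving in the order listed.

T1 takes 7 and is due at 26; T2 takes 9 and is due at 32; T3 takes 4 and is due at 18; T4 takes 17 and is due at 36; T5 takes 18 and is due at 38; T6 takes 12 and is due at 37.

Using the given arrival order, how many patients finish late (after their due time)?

FIFO (arrival order): T1 T2 T3 T4 T5 T6.
T1: 0→7, due 26, tardiness 0
T2: 7→16, due 32, tardiness 0
T3: 16→20, due 18, tardiness 2
T4: 20→37, due 36, tardiness 1
T5: 37→55, due 38, tardiness 17
T6: 55→67, due 37, tardiness 30
Late patients: 4.

4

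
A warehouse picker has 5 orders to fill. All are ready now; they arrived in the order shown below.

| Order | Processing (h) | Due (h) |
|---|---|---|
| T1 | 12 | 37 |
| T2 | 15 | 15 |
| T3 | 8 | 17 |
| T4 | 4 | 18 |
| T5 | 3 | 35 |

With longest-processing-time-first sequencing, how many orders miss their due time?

3

LPT (decreasing processing time): T2 T1 T3 T4 T5.
T2: 0→15, due 15, tardiness 0
T1: 15→27, due 37, tardiness 0
T3: 27→35, due 17, tardiness 18
T4: 35→39, due 18, tardiness 21
T5: 39→42, due 35, tardiness 7
Late orders: 3.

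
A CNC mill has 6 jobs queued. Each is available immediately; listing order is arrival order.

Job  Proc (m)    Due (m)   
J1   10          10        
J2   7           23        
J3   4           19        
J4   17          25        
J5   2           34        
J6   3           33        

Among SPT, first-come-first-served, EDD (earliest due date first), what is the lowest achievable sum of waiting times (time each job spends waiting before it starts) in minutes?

SPT (increasing processing time): J5 J6 J3 J2 J1 J4.
J5: waits 0, runs 0→2
J6: waits 2, runs 2→5
J3: waits 5, runs 5→9
J2: waits 9, runs 9→16
J1: waits 16, runs 16→26
J4: waits 26, runs 26→43
Sum = 0+2+5+9+16+26 = 58.
FIFO (arrival order): J1 J2 J3 J4 J5 J6.
J1: waits 0, runs 0→10
J2: waits 10, runs 10→17
J3: waits 17, runs 17→21
J4: waits 21, runs 21→38
J5: waits 38, runs 38→40
J6: waits 40, runs 40→43
Sum = 0+10+17+21+38+40 = 126.
EDD (increasing due date): J1 J3 J2 J4 J6 J5.
J1: waits 0, runs 0→10
J3: waits 10, runs 10→14
J2: waits 14, runs 14→21
J4: waits 21, runs 21→38
J6: waits 38, runs 38→41
J5: waits 41, runs 41→43
Sum = 0+10+14+21+38+41 = 124.
SPT 58, FIFO 126, EDD 124 → minimum 58.

58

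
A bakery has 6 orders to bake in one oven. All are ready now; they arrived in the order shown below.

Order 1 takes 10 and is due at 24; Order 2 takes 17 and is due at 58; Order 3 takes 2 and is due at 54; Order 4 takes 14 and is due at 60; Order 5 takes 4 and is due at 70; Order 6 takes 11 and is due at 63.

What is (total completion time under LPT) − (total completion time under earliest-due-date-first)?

LPT (decreasing processing time): Order 2 Order 4 Order 6 Order 1 Order 5 Order 3.
Order 2: 0→17
Order 4: 17→31
Order 6: 31→42
Order 1: 42→52
Order 5: 52→56
Order 3: 56→58
Sum = 17+31+42+52+56+58 = 256.
EDD (increasing due date): Order 1 Order 3 Order 2 Order 4 Order 6 Order 5.
Order 1: 0→10
Order 3: 10→12
Order 2: 12→29
Order 4: 29→43
Order 6: 43→54
Order 5: 54→58
Sum = 10+12+29+43+54+58 = 206.
Difference = 256 − 206 = 50.

50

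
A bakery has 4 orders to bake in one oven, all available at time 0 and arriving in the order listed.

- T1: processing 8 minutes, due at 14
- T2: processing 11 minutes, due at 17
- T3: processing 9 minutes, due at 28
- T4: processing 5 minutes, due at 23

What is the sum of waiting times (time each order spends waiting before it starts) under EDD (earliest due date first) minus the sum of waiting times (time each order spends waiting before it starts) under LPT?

-8

EDD (increasing due date): T1 T2 T4 T3.
T1: waits 0, runs 0→8
T2: waits 8, runs 8→19
T4: waits 19, runs 19→24
T3: waits 24, runs 24→33
Sum = 0+8+19+24 = 51.
LPT (decreasing processing time): T2 T3 T1 T4.
T2: waits 0, runs 0→11
T3: waits 11, runs 11→20
T1: waits 20, runs 20→28
T4: waits 28, runs 28→33
Sum = 0+11+20+28 = 59.
Difference = 51 − 59 = -8.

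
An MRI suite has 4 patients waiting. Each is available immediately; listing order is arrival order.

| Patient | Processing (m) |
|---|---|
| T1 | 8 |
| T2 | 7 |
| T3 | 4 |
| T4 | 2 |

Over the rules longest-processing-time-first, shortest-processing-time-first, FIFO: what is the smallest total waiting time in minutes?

21

LPT (decreasing processing time): T1 T2 T3 T4.
T1: waits 0, runs 0→8
T2: waits 8, runs 8→15
T3: waits 15, runs 15→19
T4: waits 19, runs 19→21
Sum = 0+8+15+19 = 42.
SPT (increasing processing time): T4 T3 T2 T1.
T4: waits 0, runs 0→2
T3: waits 2, runs 2→6
T2: waits 6, runs 6→13
T1: waits 13, runs 13→21
Sum = 0+2+6+13 = 21.
FIFO (arrival order): T1 T2 T3 T4.
T1: waits 0, runs 0→8
T2: waits 8, runs 8→15
T3: waits 15, runs 15→19
T4: waits 19, runs 19→21
Sum = 0+8+15+19 = 42.
LPT 42, SPT 21, FIFO 42 → minimum 21.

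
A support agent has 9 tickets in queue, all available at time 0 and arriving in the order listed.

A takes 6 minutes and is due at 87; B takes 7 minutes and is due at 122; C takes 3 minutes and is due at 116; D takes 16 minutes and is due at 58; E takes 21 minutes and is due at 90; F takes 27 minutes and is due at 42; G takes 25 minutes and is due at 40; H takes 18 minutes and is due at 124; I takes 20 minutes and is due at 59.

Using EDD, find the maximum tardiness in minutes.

29

EDD (increasing due date): G F D I A E C B H.
G: 0→25, due 40, tardiness 0
F: 25→52, due 42, tardiness 10
D: 52→68, due 58, tardiness 10
I: 68→88, due 59, tardiness 29
A: 88→94, due 87, tardiness 7
E: 94→115, due 90, tardiness 25
C: 115→118, due 116, tardiness 2
B: 118→125, due 122, tardiness 3
H: 125→143, due 124, tardiness 19
Maximum = 29.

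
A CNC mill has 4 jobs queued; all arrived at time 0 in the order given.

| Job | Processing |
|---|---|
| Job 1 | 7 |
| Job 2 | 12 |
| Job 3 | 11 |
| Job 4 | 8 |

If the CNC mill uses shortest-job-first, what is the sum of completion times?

SPT (increasing processing time): Job 1 Job 4 Job 3 Job 2.
Job 1: 0→7
Job 4: 7→15
Job 3: 15→26
Job 2: 26→38
Sum = 7+15+26+38 = 86.

86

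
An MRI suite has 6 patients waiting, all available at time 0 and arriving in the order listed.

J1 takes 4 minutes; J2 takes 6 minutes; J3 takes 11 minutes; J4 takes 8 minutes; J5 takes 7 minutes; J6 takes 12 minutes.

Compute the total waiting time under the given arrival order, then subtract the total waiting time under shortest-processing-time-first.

FIFO (arrival order): J1 J2 J3 J4 J5 J6.
J1: waits 0, runs 0→4
J2: waits 4, runs 4→10
J3: waits 10, runs 10→21
J4: waits 21, runs 21→29
J5: waits 29, runs 29→36
J6: waits 36, runs 36→48
Sum = 0+4+10+21+29+36 = 100.
SPT (increasing processing time): J1 J2 J5 J4 J3 J6.
J1: waits 0, runs 0→4
J2: waits 4, runs 4→10
J5: waits 10, runs 10→17
J4: waits 17, runs 17→25
J3: waits 25, runs 25→36
J6: waits 36, runs 36→48
Sum = 0+4+10+17+25+36 = 92.
Difference = 100 − 92 = 8.

8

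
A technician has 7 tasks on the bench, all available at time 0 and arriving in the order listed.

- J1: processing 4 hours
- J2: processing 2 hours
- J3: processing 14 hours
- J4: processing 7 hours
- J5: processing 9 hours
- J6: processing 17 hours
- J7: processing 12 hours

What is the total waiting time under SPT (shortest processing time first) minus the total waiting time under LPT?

SPT (increasing processing time): J2 J1 J4 J5 J7 J3 J6.
J2: waits 0, runs 0→2
J1: waits 2, runs 2→6
J4: waits 6, runs 6→13
J5: waits 13, runs 13→22
J7: waits 22, runs 22→34
J3: waits 34, runs 34→48
J6: waits 48, runs 48→65
Sum = 0+2+6+13+22+34+48 = 125.
LPT (decreasing processing time): J6 J3 J7 J5 J4 J1 J2.
J6: waits 0, runs 0→17
J3: waits 17, runs 17→31
J7: waits 31, runs 31→43
J5: waits 43, runs 43→52
J4: waits 52, runs 52→59
J1: waits 59, runs 59→63
J2: waits 63, runs 63→65
Sum = 0+17+31+43+52+59+63 = 265.
Difference = 125 − 265 = -140.

-140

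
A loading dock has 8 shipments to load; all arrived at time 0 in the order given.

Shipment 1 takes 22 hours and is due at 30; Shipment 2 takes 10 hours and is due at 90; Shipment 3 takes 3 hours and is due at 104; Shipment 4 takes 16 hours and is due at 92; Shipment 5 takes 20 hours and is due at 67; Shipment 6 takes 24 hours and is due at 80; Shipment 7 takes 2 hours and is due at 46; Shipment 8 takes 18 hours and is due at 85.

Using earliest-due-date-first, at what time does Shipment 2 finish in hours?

96

EDD (increasing due date): Shipment 1 Shipment 7 Shipment 5 Shipment 6 Shipment 8 Shipment 2 Shipment 4 Shipment 3.
Shipment 1: 0→22
Shipment 7: 22→24
Shipment 5: 24→44
Shipment 6: 44→68
Shipment 8: 68→86
Shipment 2: 86→96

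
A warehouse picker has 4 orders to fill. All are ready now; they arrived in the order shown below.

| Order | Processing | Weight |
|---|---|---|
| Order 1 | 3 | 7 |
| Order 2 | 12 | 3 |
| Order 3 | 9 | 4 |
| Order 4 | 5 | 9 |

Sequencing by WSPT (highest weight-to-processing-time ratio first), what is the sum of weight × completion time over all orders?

248

WSPT (decreasing weight/processing-time ratio): Order 1 Order 4 Order 3 Order 2.
Order 1: finishes 3, weight 7, w·C = 21
Order 4: finishes 8, weight 9, w·C = 72
Order 3: finishes 17, weight 4, w·C = 68
Order 2: finishes 29, weight 3, w·C = 87
Sum = 21+72+68+87 = 248.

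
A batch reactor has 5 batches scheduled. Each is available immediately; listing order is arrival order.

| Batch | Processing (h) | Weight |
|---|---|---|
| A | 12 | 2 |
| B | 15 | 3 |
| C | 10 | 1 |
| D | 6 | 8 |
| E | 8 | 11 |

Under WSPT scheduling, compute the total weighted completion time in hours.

WSPT (decreasing weight/processing-time ratio): E D B A C.
E: finishes 8, weight 11, w·C = 88
D: finishes 14, weight 8, w·C = 112
B: finishes 29, weight 3, w·C = 87
A: finishes 41, weight 2, w·C = 82
C: finishes 51, weight 1, w·C = 51
Sum = 88+112+87+82+51 = 420.

420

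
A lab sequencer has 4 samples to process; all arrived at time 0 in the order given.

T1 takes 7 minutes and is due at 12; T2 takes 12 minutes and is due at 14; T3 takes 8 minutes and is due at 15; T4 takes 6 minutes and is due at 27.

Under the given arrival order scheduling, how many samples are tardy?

3

FIFO (arrival order): T1 T2 T3 T4.
T1: 0→7, due 12, tardiness 0
T2: 7→19, due 14, tardiness 5
T3: 19→27, due 15, tardiness 12
T4: 27→33, due 27, tardiness 6
Late samples: 3.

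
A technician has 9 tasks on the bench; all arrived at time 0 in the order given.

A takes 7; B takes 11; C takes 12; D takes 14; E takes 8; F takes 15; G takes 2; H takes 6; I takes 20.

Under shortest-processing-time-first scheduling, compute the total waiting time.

SPT (increasing processing time): G H A E B C D F I.
G: waits 0, runs 0→2
H: waits 2, runs 2→8
A: waits 8, runs 8→15
E: waits 15, runs 15→23
B: waits 23, runs 23→34
C: waits 34, runs 34→46
D: waits 46, runs 46→60
F: waits 60, runs 60→75
I: waits 75, runs 75→95
Sum = 0+2+8+15+23+34+46+60+75 = 263.

263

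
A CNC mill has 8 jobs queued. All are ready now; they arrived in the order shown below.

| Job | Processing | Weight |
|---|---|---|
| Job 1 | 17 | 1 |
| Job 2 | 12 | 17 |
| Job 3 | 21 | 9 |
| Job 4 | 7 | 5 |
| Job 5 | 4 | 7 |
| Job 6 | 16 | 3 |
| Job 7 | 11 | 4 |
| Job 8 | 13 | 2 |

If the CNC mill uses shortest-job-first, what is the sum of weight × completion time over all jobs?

SPT (increasing processing time): Job 5 Job 4 Job 7 Job 2 Job 8 Job 6 Job 1 Job 3.
Job 5: finishes 4, weight 7, w·C = 28
Job 4: finishes 11, weight 5, w·C = 55
Job 7: finishes 22, weight 4, w·C = 88
Job 2: finishes 34, weight 17, w·C = 578
Job 8: finishes 47, weight 2, w·C = 94
Job 6: finishes 63, weight 3, w·C = 189
Job 1: finishes 80, weight 1, w·C = 80
Job 3: finishes 101, weight 9, w·C = 909
Sum = 28+55+88+578+94+189+80+909 = 2021.

2021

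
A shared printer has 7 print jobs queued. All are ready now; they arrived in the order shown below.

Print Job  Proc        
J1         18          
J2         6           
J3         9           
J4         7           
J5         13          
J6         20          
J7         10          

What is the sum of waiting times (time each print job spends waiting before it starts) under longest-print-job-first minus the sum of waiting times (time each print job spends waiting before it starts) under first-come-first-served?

76

LPT (decreasing processing time): J6 J1 J5 J7 J3 J4 J2.
J6: waits 0, runs 0→20
J1: waits 20, runs 20→38
J5: waits 38, runs 38→51
J7: waits 51, runs 51→61
J3: waits 61, runs 61→70
J4: waits 70, runs 70→77
J2: waits 77, runs 77→83
Sum = 0+20+38+51+61+70+77 = 317.
FIFO (arrival order): J1 J2 J3 J4 J5 J6 J7.
J1: waits 0, runs 0→18
J2: waits 18, runs 18→24
J3: waits 24, runs 24→33
J4: waits 33, runs 33→40
J5: waits 40, runs 40→53
J6: waits 53, runs 53→73
J7: waits 73, runs 73→83
Sum = 0+18+24+33+40+53+73 = 241.
Difference = 317 − 241 = 76.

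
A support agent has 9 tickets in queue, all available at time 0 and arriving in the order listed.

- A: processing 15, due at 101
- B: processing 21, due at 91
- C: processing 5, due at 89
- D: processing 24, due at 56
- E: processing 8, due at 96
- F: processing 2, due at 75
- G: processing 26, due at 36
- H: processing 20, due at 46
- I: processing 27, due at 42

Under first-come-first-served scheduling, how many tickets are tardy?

FIFO (arrival order): A B C D E F G H I.
A: 0→15, due 101, tardiness 0
B: 15→36, due 91, tardiness 0
C: 36→41, due 89, tardiness 0
D: 41→65, due 56, tardiness 9
E: 65→73, due 96, tardiness 0
F: 73→75, due 75, tardiness 0
G: 75→101, due 36, tardiness 65
H: 101→121, due 46, tardiness 75
I: 121→148, due 42, tardiness 106
Late tickets: 4.

4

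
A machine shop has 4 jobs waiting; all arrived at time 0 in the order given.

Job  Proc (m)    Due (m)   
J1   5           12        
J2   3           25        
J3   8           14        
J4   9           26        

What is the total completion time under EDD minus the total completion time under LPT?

EDD (increasing due date): J1 J3 J2 J4.
J1: 0→5
J3: 5→13
J2: 13→16
J4: 16→25
Sum = 5+13+16+25 = 59.
LPT (decreasing processing time): J4 J3 J1 J2.
J4: 0→9
J3: 9→17
J1: 17→22
J2: 22→25
Sum = 9+17+22+25 = 73.
Difference = 59 − 73 = -14.

-14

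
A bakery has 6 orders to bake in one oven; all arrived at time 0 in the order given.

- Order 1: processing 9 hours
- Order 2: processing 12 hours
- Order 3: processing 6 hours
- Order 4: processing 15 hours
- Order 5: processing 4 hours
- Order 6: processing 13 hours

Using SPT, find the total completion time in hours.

167

SPT (increasing processing time): Order 5 Order 3 Order 1 Order 2 Order 6 Order 4.
Order 5: 0→4
Order 3: 4→10
Order 1: 10→19
Order 2: 19→31
Order 6: 31→44
Order 4: 44→59
Sum = 4+10+19+31+44+59 = 167.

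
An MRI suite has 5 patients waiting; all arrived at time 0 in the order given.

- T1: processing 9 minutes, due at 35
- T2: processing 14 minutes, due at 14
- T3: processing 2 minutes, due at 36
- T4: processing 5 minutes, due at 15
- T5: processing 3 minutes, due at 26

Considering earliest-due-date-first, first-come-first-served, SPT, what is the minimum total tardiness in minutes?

4

EDD (increasing due date): T2 T4 T5 T1 T3.
T2: 0→14, due 14, tardiness 0
T4: 14→19, due 15, tardiness 4
T5: 19→22, due 26, tardiness 0
T1: 22→31, due 35, tardiness 0
T3: 31→33, due 36, tardiness 0
Sum = 0+4+0+0+0 = 4.
FIFO (arrival order): T1 T2 T3 T4 T5.
T1: 0→9, due 35, tardiness 0
T2: 9→23, due 14, tardiness 9
T3: 23→25, due 36, tardiness 0
T4: 25→30, due 15, tardiness 15
T5: 30→33, due 26, tardiness 7
Sum = 0+9+0+15+7 = 31.
SPT (increasing processing time): T3 T5 T4 T1 T2.
T3: 0→2, due 36, tardiness 0
T5: 2→5, due 26, tardiness 0
T4: 5→10, due 15, tardiness 0
T1: 10→19, due 35, tardiness 0
T2: 19→33, due 14, tardiness 19
Sum = 0+0+0+0+19 = 19.
EDD 4, FIFO 31, SPT 19 → minimum 4.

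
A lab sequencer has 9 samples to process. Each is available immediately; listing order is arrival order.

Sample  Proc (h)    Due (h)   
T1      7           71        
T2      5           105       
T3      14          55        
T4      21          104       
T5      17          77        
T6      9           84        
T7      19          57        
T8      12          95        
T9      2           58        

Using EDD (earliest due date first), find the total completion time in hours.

538

EDD (increasing due date): T3 T7 T9 T1 T5 T6 T8 T4 T2.
T3: 0→14
T7: 14→33
T9: 33→35
T1: 35→42
T5: 42→59
T6: 59→68
T8: 68→80
T4: 80→101
T2: 101→106
Sum = 14+33+35+42+59+68+80+101+106 = 538.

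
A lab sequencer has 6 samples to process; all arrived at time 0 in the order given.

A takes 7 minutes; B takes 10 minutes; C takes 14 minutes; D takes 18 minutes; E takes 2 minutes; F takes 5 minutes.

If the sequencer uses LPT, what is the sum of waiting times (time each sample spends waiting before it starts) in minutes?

195

LPT (decreasing processing time): D C B A F E.
D: waits 0, runs 0→18
C: waits 18, runs 18→32
B: waits 32, runs 32→42
A: waits 42, runs 42→49
F: waits 49, runs 49→54
E: waits 54, runs 54→56
Sum = 0+18+32+42+49+54 = 195.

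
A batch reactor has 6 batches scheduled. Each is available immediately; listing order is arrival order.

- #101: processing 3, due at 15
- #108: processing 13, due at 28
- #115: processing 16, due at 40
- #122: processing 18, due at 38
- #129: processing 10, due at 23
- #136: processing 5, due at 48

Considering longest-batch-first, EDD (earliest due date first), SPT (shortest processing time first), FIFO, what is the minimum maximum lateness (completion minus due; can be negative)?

20

LPT (decreasing processing time): #122 #115 #108 #129 #136 #101.
#122: 0→18, due 38, lateness -20
#115: 18→34, due 40, lateness -6
#108: 34→47, due 28, lateness 19
#129: 47→57, due 23, lateness 34
#136: 57→62, due 48, lateness 14
#101: 62→65, due 15, lateness 50
Maximum = 50.
EDD (increasing due date): #101 #129 #108 #122 #115 #136.
#101: 0→3, due 15, lateness -12
#129: 3→13, due 23, lateness -10
#108: 13→26, due 28, lateness -2
#122: 26→44, due 38, lateness 6
#115: 44→60, due 40, lateness 20
#136: 60→65, due 48, lateness 17
Maximum = 20.
SPT (increasing processing time): #101 #136 #129 #108 #115 #122.
#101: 0→3, due 15, lateness -12
#136: 3→8, due 48, lateness -40
#129: 8→18, due 23, lateness -5
#108: 18→31, due 28, lateness 3
#115: 31→47, due 40, lateness 7
#122: 47→65, due 38, lateness 27
Maximum = 27.
FIFO (arrival order): #101 #108 #115 #122 #129 #136.
#101: 0→3, due 15, lateness -12
#108: 3→16, due 28, lateness -12
#115: 16→32, due 40, lateness -8
#122: 32→50, due 38, lateness 12
#129: 50→60, due 23, lateness 37
#136: 60→65, due 48, lateness 17
Maximum = 37.
LPT 50, EDD 20, SPT 27, FIFO 37 → minimum 20.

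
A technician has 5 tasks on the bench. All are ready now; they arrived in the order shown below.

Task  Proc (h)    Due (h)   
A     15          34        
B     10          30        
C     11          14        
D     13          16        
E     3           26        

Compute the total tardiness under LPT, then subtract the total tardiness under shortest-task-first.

LPT (decreasing processing time): A D C B E.
A: 0→15, due 34, tardiness 0
D: 15→28, due 16, tardiness 12
C: 28→39, due 14, tardiness 25
B: 39→49, due 30, tardiness 19
E: 49→52, due 26, tardiness 26
Sum = 0+12+25+19+26 = 82.
SPT (increasing processing time): E B C D A.
E: 0→3, due 26, tardiness 0
B: 3→13, due 30, tardiness 0
C: 13→24, due 14, tardiness 10
D: 24→37, due 16, tardiness 21
A: 37→52, due 34, tardiness 18
Sum = 0+0+10+21+18 = 49.
Difference = 82 − 49 = 33.

33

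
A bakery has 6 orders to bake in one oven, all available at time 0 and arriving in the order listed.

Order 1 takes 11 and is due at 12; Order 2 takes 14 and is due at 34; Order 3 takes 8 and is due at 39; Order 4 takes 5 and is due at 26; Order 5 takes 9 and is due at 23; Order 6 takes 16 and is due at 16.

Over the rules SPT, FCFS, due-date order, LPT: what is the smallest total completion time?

183

SPT (increasing processing time): Order 4 Order 3 Order 5 Order 1 Order 2 Order 6.
Order 4: 0→5
Order 3: 5→13
Order 5: 13→22
Order 1: 22→33
Order 2: 33→47
Order 6: 47→63
Sum = 5+13+22+33+47+63 = 183.
FIFO (arrival order): Order 1 Order 2 Order 3 Order 4 Order 5 Order 6.
Order 1: 0→11
Order 2: 11→25
Order 3: 25→33
Order 4: 33→38
Order 5: 38→47
Order 6: 47→63
Sum = 11+25+33+38+47+63 = 217.
EDD (increasing due date): Order 1 Order 6 Order 5 Order 4 Order 2 Order 3.
Order 1: 0→11
Order 6: 11→27
Order 5: 27→36
Order 4: 36→41
Order 2: 41→55
Order 3: 55→63
Sum = 11+27+36+41+55+63 = 233.
LPT (decreasing processing time): Order 6 Order 2 Order 1 Order 5 Order 3 Order 4.
Order 6: 0→16
Order 2: 16→30
Order 1: 30→41
Order 5: 41→50
Order 3: 50→58
Order 4: 58→63
Sum = 16+30+41+50+58+63 = 258.
SPT 183, FIFO 217, EDD 233, LPT 258 → minimum 183.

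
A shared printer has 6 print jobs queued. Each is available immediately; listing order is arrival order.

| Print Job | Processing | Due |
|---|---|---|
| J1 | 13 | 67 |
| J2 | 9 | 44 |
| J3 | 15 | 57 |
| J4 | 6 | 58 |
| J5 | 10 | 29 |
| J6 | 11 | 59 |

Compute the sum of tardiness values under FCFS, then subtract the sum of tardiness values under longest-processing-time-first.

-11

FIFO (arrival order): J1 J2 J3 J4 J5 J6.
J1: 0→13, due 67, tardiness 0
J2: 13→22, due 44, tardiness 0
J3: 22→37, due 57, tardiness 0
J4: 37→43, due 58, tardiness 0
J5: 43→53, due 29, tardiness 24
J6: 53→64, due 59, tardiness 5
Sum = 0+0+0+0+24+5 = 29.
LPT (decreasing processing time): J3 J1 J6 J5 J2 J4.
J3: 0→15, due 57, tardiness 0
J1: 15→28, due 67, tardiness 0
J6: 28→39, due 59, tardiness 0
J5: 39→49, due 29, tardiness 20
J2: 49→58, due 44, tardiness 14
J4: 58→64, due 58, tardiness 6
Sum = 0+0+0+20+14+6 = 40.
Difference = 29 − 40 = -11.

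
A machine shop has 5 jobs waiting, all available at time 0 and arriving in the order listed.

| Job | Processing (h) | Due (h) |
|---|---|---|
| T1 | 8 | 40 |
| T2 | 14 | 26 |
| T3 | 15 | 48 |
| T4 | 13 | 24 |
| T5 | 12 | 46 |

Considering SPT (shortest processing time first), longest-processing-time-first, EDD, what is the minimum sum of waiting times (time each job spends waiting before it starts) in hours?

SPT (increasing processing time): T1 T5 T4 T2 T3.
T1: waits 0, runs 0→8
T5: waits 8, runs 8→20
T4: waits 20, runs 20→33
T2: waits 33, runs 33→47
T3: waits 47, runs 47→62
Sum = 0+8+20+33+47 = 108.
LPT (decreasing processing time): T3 T2 T4 T5 T1.
T3: waits 0, runs 0→15
T2: waits 15, runs 15→29
T4: waits 29, runs 29→42
T5: waits 42, runs 42→54
T1: waits 54, runs 54→62
Sum = 0+15+29+42+54 = 140.
EDD (increasing due date): T4 T2 T1 T5 T3.
T4: waits 0, runs 0→13
T2: waits 13, runs 13→27
T1: waits 27, runs 27→35
T5: waits 35, runs 35→47
T3: waits 47, runs 47→62
Sum = 0+13+27+35+47 = 122.
SPT 108, LPT 140, EDD 122 → minimum 108.

108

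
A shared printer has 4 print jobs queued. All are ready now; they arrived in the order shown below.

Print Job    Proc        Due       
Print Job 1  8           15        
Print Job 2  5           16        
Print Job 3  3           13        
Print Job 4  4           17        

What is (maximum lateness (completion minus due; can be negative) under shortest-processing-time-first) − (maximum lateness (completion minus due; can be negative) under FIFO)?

2

SPT (increasing processing time): Print Job 3 Print Job 4 Print Job 2 Print Job 1.
Print Job 3: 0→3, due 13, lateness -10
Print Job 4: 3→7, due 17, lateness -10
Print Job 2: 7→12, due 16, lateness -4
Print Job 1: 12→20, due 15, lateness 5
Maximum = 5.
FIFO (arrival order): Print Job 1 Print Job 2 Print Job 3 Print Job 4.
Print Job 1: 0→8, due 15, lateness -7
Print Job 2: 8→13, due 16, lateness -3
Print Job 3: 13→16, due 13, lateness 3
Print Job 4: 16→20, due 17, lateness 3
Maximum = 3.
Difference = 5 − 3 = 2.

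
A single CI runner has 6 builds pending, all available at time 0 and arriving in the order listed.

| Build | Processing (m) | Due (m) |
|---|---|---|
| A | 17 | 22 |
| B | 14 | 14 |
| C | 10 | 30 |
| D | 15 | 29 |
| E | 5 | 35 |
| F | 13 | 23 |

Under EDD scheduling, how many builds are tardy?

EDD (increasing due date): B A F D C E.
B: 0→14, due 14, tardiness 0
A: 14→31, due 22, tardiness 9
F: 31→44, due 23, tardiness 21
D: 44→59, due 29, tardiness 30
C: 59→69, due 30, tardiness 39
E: 69→74, due 35, tardiness 39
Late builds: 5.

5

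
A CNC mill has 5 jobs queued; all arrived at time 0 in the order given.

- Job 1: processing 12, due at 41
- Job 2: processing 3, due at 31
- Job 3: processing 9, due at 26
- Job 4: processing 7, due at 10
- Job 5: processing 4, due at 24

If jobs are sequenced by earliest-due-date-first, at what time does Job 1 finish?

EDD (increasing due date): Job 4 Job 5 Job 3 Job 2 Job 1.
Job 4: 0→7
Job 5: 7→11
Job 3: 11→20
Job 2: 20→23
Job 1: 23→35

35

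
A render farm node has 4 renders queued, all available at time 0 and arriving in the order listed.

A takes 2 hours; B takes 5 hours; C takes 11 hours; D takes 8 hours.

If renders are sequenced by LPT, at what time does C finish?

LPT (decreasing processing time): C D B A.
C: 0→11

11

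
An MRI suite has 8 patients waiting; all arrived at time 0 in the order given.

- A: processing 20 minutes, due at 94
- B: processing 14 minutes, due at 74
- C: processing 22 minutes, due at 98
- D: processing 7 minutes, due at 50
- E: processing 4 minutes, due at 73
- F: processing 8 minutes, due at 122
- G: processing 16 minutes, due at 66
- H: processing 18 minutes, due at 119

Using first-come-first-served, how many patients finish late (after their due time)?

2

FIFO (arrival order): A B C D E F G H.
A: 0→20, due 94, tardiness 0
B: 20→34, due 74, tardiness 0
C: 34→56, due 98, tardiness 0
D: 56→63, due 50, tardiness 13
E: 63→67, due 73, tardiness 0
F: 67→75, due 122, tardiness 0
G: 75→91, due 66, tardiness 25
H: 91→109, due 119, tardiness 0
Late patients: 2.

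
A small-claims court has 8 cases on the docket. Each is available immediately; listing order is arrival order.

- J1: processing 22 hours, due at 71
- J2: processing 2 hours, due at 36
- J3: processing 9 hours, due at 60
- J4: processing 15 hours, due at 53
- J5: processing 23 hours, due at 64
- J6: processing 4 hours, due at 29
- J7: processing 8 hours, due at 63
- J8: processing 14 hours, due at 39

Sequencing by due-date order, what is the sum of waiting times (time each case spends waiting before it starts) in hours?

236

EDD (increasing due date): J6 J2 J8 J4 J3 J7 J5 J1.
J6: waits 0, runs 0→4
J2: waits 4, runs 4→6
J8: waits 6, runs 6→20
J4: waits 20, runs 20→35
J3: waits 35, runs 35→44
J7: waits 44, runs 44→52
J5: waits 52, runs 52→75
J1: waits 75, runs 75→97
Sum = 0+4+6+20+35+44+52+75 = 236.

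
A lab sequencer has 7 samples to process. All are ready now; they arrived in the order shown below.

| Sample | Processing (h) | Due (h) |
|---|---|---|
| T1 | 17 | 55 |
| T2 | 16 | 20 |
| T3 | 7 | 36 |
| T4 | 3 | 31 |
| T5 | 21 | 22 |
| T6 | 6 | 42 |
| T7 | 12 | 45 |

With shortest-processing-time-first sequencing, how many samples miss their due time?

3

SPT (increasing processing time): T4 T6 T3 T7 T2 T1 T5.
T4: 0→3, due 31, tardiness 0
T6: 3→9, due 42, tardiness 0
T3: 9→16, due 36, tardiness 0
T7: 16→28, due 45, tardiness 0
T2: 28→44, due 20, tardiness 24
T1: 44→61, due 55, tardiness 6
T5: 61→82, due 22, tardiness 60
Late samples: 3.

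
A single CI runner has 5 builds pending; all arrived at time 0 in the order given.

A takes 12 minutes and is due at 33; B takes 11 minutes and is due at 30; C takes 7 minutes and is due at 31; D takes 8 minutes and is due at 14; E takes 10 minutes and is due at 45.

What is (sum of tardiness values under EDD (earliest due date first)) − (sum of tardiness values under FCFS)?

EDD (increasing due date): D B C A E.
D: 0→8, due 14, tardiness 0
B: 8→19, due 30, tardiness 0
C: 19→26, due 31, tardiness 0
A: 26→38, due 33, tardiness 5
E: 38→48, due 45, tardiness 3
Sum = 0+0+0+5+3 = 8.
FIFO (arrival order): A B C D E.
A: 0→12, due 33, tardiness 0
B: 12→23, due 30, tardiness 0
C: 23→30, due 31, tardiness 0
D: 30→38, due 14, tardiness 24
E: 38→48, due 45, tardiness 3
Sum = 0+0+0+24+3 = 27.
Difference = 8 − 27 = -19.

-19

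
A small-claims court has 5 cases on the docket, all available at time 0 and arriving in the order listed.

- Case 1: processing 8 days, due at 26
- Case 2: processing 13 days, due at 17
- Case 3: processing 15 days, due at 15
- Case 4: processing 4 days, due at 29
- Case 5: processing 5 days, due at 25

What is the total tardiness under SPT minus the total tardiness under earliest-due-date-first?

SPT (increasing processing time): Case 4 Case 5 Case 1 Case 2 Case 3.
Case 4: 0→4, due 29, tardiness 0
Case 5: 4→9, due 25, tardiness 0
Case 1: 9→17, due 26, tardiness 0
Case 2: 17→30, due 17, tardiness 13
Case 3: 30→45, due 15, tardiness 30
Sum = 0+0+0+13+30 = 43.
EDD (increasing due date): Case 3 Case 2 Case 5 Case 1 Case 4.
Case 3: 0→15, due 15, tardiness 0
Case 2: 15→28, due 17, tardiness 11
Case 5: 28→33, due 25, tardiness 8
Case 1: 33→41, due 26, tardiness 15
Case 4: 41→45, due 29, tardiness 16
Sum = 0+11+8+15+16 = 50.
Difference = 43 − 50 = -7.

-7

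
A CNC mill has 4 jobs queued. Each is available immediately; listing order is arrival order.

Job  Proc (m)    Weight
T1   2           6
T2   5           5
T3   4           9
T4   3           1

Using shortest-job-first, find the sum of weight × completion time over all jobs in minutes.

SPT (increasing processing time): T1 T4 T3 T2.
T1: finishes 2, weight 6, w·C = 12
T4: finishes 5, weight 1, w·C = 5
T3: finishes 9, weight 9, w·C = 81
T2: finishes 14, weight 5, w·C = 70
Sum = 12+5+81+70 = 168.

168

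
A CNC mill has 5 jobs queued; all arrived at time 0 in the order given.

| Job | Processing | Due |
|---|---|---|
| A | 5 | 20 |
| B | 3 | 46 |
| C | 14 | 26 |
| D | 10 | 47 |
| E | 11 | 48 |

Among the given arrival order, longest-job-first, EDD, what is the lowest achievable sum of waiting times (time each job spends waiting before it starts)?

FIFO (arrival order): A B C D E.
A: waits 0, runs 0→5
B: waits 5, runs 5→8
C: waits 8, runs 8→22
D: waits 22, runs 22→32
E: waits 32, runs 32→43
Sum = 0+5+8+22+32 = 67.
LPT (decreasing processing time): C E D A B.
C: waits 0, runs 0→14
E: waits 14, runs 14→25
D: waits 25, runs 25→35
A: waits 35, runs 35→40
B: waits 40, runs 40→43
Sum = 0+14+25+35+40 = 114.
EDD (increasing due date): A C B D E.
A: waits 0, runs 0→5
C: waits 5, runs 5→19
B: waits 19, runs 19→22
D: waits 22, runs 22→32
E: waits 32, runs 32→43
Sum = 0+5+19+22+32 = 78.
FIFO 67, LPT 114, EDD 78 → minimum 67.

67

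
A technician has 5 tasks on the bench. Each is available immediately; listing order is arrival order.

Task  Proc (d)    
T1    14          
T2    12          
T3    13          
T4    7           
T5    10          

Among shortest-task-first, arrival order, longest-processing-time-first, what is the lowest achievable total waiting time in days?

SPT (increasing processing time): T4 T5 T2 T3 T1.
T4: waits 0, runs 0→7
T5: waits 7, runs 7→17
T2: waits 17, runs 17→29
T3: waits 29, runs 29→42
T1: waits 42, runs 42→56
Sum = 0+7+17+29+42 = 95.
FIFO (arrival order): T1 T2 T3 T4 T5.
T1: waits 0, runs 0→14
T2: waits 14, runs 14→26
T3: waits 26, runs 26→39
T4: waits 39, runs 39→46
T5: waits 46, runs 46→56
Sum = 0+14+26+39+46 = 125.
LPT (decreasing processing time): T1 T3 T2 T5 T4.
T1: waits 0, runs 0→14
T3: waits 14, runs 14→27
T2: waits 27, runs 27→39
T5: waits 39, runs 39→49
T4: waits 49, runs 49→56
Sum = 0+14+27+39+49 = 129.
SPT 95, FIFO 125, LPT 129 → minimum 95.

95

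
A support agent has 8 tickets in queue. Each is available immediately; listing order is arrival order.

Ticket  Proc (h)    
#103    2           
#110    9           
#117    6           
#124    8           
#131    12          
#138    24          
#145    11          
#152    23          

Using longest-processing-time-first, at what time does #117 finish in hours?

93

LPT (decreasing processing time): #138 #152 #131 #145 #110 #124 #117 #103.
#138: 0→24
#152: 24→47
#131: 47→59
#145: 59→70
#110: 70→79
#124: 79→87
#117: 87→93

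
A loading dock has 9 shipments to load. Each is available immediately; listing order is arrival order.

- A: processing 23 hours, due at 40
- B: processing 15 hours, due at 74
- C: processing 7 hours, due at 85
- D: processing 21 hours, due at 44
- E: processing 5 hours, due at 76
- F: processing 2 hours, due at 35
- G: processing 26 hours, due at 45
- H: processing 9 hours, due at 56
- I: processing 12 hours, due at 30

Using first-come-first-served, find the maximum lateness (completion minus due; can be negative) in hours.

90

FIFO (arrival order): A B C D E F G H I.
A: 0→23, due 40, lateness -17
B: 23→38, due 74, lateness -36
C: 38→45, due 85, lateness -40
D: 45→66, due 44, lateness 22
E: 66→71, due 76, lateness -5
F: 71→73, due 35, lateness 38
G: 73→99, due 45, lateness 54
H: 99→108, due 56, lateness 52
I: 108→120, due 30, lateness 90
Maximum = 90.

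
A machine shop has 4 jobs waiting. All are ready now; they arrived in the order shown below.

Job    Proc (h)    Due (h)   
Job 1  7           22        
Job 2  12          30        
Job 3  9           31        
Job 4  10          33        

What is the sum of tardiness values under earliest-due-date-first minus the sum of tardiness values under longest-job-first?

-11

EDD (increasing due date): Job 1 Job 2 Job 3 Job 4.
Job 1: 0→7, due 22, tardiness 0
Job 2: 7→19, due 30, tardiness 0
Job 3: 19→28, due 31, tardiness 0
Job 4: 28→38, due 33, tardiness 5
Sum = 0+0+0+5 = 5.
LPT (decreasing processing time): Job 2 Job 4 Job 3 Job 1.
Job 2: 0→12, due 30, tardiness 0
Job 4: 12→22, due 33, tardiness 0
Job 3: 22→31, due 31, tardiness 0
Job 1: 31→38, due 22, tardiness 16
Sum = 0+0+0+16 = 16.
Difference = 5 − 16 = -11.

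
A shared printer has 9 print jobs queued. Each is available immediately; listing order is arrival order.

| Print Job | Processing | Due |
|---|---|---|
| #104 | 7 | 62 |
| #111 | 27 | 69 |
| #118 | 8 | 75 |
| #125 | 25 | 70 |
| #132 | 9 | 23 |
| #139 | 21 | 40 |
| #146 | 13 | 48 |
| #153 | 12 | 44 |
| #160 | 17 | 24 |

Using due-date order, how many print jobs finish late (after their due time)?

8

EDD (increasing due date): #132 #160 #139 #153 #146 #104 #111 #125 #118.
#132: 0→9, due 23, tardiness 0
#160: 9→26, due 24, tardiness 2
#139: 26→47, due 40, tardiness 7
#153: 47→59, due 44, tardiness 15
#146: 59→72, due 48, tardiness 24
#104: 72→79, due 62, tardiness 17
#111: 79→106, due 69, tardiness 37
#125: 106→131, due 70, tardiness 61
#118: 131→139, due 75, tardiness 64
Late print jobs: 8.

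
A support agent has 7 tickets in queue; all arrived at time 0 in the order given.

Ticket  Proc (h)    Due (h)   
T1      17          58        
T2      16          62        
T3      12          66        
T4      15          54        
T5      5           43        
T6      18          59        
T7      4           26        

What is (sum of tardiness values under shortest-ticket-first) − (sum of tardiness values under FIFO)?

SPT (increasing processing time): T7 T5 T3 T4 T2 T1 T6.
T7: 0→4, due 26, tardiness 0
T5: 4→9, due 43, tardiness 0
T3: 9→21, due 66, tardiness 0
T4: 21→36, due 54, tardiness 0
T2: 36→52, due 62, tardiness 0
T1: 52→69, due 58, tardiness 11
T6: 69→87, due 59, tardiness 28
Sum = 0+0+0+0+0+11+28 = 39.
FIFO (arrival order): T1 T2 T3 T4 T5 T6 T7.
T1: 0→17, due 58, tardiness 0
T2: 17→33, due 62, tardiness 0
T3: 33→45, due 66, tardiness 0
T4: 45→60, due 54, tardiness 6
T5: 60→65, due 43, tardiness 22
T6: 65→83, due 59, tardiness 24
T7: 83→87, due 26, tardiness 61
Sum = 0+0+0+6+22+24+61 = 113.
Difference = 39 − 113 = -74.

-74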